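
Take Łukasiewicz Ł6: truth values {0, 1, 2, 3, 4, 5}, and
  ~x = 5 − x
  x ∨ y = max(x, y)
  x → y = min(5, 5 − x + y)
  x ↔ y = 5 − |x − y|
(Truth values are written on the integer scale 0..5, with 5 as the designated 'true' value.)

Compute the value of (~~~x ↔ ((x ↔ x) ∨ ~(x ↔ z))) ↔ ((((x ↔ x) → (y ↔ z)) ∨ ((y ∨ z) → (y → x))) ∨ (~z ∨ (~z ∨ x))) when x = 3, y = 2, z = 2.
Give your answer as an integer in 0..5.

2

~x = ~3 = 2
~~x = ~2 = 3
~~~x = ~3 = 2
x ↔ x = 3 ↔ 3 = 5
x ↔ z = 3 ↔ 2 = 4
~(x ↔ z) = ~4 = 1
(x ↔ x) ∨ ~(x ↔ z) = 5 ∨ 1 = 5
~~~x ↔ ((x ↔ x) ∨ ~(x ↔ z)) = 2 ↔ 5 = 2
x ↔ x = 3 ↔ 3 = 5
y ↔ z = 2 ↔ 2 = 5
(x ↔ x) → (y ↔ z) = 5 → 5 = 5
y ∨ z = 2 ∨ 2 = 2
y → x = 2 → 3 = 5
(y ∨ z) → (y → x) = 2 → 5 = 5
((x ↔ x) → (y ↔ z)) ∨ ((y ∨ z) → (y → x)) = 5 ∨ 5 = 5
~z = ~2 = 3
~z = ~2 = 3
~z ∨ x = 3 ∨ 3 = 3
~z ∨ (~z ∨ x) = 3 ∨ 3 = 3
(((x ↔ x) → (y ↔ z)) ∨ ((y ∨ z) → (y → x))) ∨ (~z ∨ (~z ∨ x)) = 5 ∨ 3 = 5
(~~~x ↔ ((x ↔ x) ∨ ~(x ↔ z))) ↔ ((((x ↔ x) → (y ↔ z)) ∨ ((y ∨ z) → (y → x))) ∨ (~z ∨ (~z ∨ x))) = 2 ↔ 5 = 2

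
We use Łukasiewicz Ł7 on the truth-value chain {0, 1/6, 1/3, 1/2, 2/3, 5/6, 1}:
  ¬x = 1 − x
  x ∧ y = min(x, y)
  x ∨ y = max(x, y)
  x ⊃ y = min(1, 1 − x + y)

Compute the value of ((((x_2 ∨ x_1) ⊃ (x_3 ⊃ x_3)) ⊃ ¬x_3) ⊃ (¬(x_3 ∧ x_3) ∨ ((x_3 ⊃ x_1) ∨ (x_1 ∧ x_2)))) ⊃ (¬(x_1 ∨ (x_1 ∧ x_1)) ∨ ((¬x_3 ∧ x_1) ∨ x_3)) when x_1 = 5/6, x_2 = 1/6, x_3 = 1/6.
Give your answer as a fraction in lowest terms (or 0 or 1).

x_2 ∨ x_1 = 1/6 ∨ 5/6 = 5/6
x_3 ⊃ x_3 = 1/6 ⊃ 1/6 = 1
(x_2 ∨ x_1) ⊃ (x_3 ⊃ x_3) = 5/6 ⊃ 1 = 1
¬x_3 = ¬1/6 = 5/6
((x_2 ∨ x_1) ⊃ (x_3 ⊃ x_3)) ⊃ ¬x_3 = 1 ⊃ 5/6 = 5/6
x_3 ∧ x_3 = 1/6 ∧ 1/6 = 1/6
¬(x_3 ∧ x_3) = ¬1/6 = 5/6
x_3 ⊃ x_1 = 1/6 ⊃ 5/6 = 1
x_1 ∧ x_2 = 5/6 ∧ 1/6 = 1/6
(x_3 ⊃ x_1) ∨ (x_1 ∧ x_2) = 1 ∨ 1/6 = 1
¬(x_3 ∧ x_3) ∨ ((x_3 ⊃ x_1) ∨ (x_1 ∧ x_2)) = 5/6 ∨ 1 = 1
(((x_2 ∨ x_1) ⊃ (x_3 ⊃ x_3)) ⊃ ¬x_3) ⊃ (¬(x_3 ∧ x_3) ∨ ((x_3 ⊃ x_1) ∨ (x_1 ∧ x_2))) = 5/6 ⊃ 1 = 1
x_1 ∧ x_1 = 5/6 ∧ 5/6 = 5/6
x_1 ∨ (x_1 ∧ x_1) = 5/6 ∨ 5/6 = 5/6
¬(x_1 ∨ (x_1 ∧ x_1)) = ¬5/6 = 1/6
¬x_3 = ¬1/6 = 5/6
¬x_3 ∧ x_1 = 5/6 ∧ 5/6 = 5/6
(¬x_3 ∧ x_1) ∨ x_3 = 5/6 ∨ 1/6 = 5/6
¬(x_1 ∨ (x_1 ∧ x_1)) ∨ ((¬x_3 ∧ x_1) ∨ x_3) = 1/6 ∨ 5/6 = 5/6
((((x_2 ∨ x_1) ⊃ (x_3 ⊃ x_3)) ⊃ ¬x_3) ⊃ (¬(x_3 ∧ x_3) ∨ ((x_3 ⊃ x_1) ∨ (x_1 ∧ x_2)))) ⊃ (¬(x_1 ∨ (x_1 ∧ x_1)) ∨ ((¬x_3 ∧ x_1) ∨ x_3)) = 1 ⊃ 5/6 = 5/6

5/6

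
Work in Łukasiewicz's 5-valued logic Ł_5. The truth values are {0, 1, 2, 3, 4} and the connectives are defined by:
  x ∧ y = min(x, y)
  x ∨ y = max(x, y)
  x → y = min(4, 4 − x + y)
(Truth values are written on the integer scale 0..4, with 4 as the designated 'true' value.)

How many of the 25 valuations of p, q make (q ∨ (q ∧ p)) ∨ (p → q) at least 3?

value 4: 15 assignments (counts)
value 3: 4 assignments (counts)
value 2: 3 assignments
value 1: 2 assignments
value 0: 1 assignment
So 19 of the 25 assignments meet the threshold.

19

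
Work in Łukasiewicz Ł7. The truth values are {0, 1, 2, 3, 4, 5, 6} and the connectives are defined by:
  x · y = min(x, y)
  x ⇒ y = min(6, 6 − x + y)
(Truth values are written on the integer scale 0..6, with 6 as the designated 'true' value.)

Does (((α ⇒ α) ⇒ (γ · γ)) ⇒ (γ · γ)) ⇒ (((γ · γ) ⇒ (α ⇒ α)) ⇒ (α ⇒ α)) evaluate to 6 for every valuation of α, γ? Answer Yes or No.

At α = 1, γ = 6, for instance:
α ⇒ α = 1 ⇒ 1 = 6
γ · γ = 6 · 6 = 6
(α ⇒ α) ⇒ (γ · γ) = 6 ⇒ 6 = 6
((α ⇒ α) ⇒ (γ · γ)) ⇒ (γ · γ) = 6 ⇒ 6 = 6
(γ · γ) ⇒ (α ⇒ α) = 6 ⇒ 6 = 6
((γ · γ) ⇒ (α ⇒ α)) ⇒ (α ⇒ α) = 6 ⇒ 6 = 6
(((α ⇒ α) ⇒ (γ · γ)) ⇒ (γ · γ)) ⇒ (((γ · γ) ⇒ (α ⇒ α)) ⇒ (α ⇒ α)) = 6 ⇒ 6 = 6
and checking the remaining 48 assignments likewise gives ≥ 6 in every case.

Yes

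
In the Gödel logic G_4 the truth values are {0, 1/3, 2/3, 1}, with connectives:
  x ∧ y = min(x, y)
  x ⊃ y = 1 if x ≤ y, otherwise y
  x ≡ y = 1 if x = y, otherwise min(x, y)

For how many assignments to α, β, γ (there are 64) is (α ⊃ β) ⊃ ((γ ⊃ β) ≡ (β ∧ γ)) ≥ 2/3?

value 1: 34 assignments (counts)
value 2/3: 7 assignments (counts)
value 1/3: 10 assignments
value 0: 13 assignments
So 41 of the 64 assignments meet the threshold.

41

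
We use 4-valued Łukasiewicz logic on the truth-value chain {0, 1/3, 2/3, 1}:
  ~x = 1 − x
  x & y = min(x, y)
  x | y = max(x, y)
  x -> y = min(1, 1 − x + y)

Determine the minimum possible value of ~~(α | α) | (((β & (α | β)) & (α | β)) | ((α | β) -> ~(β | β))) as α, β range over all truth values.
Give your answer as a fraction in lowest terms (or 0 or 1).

Take α = 0, β = 2/3:
α | α = 0 | 0 = 0
~(α | α) = ~0 = 1
~~(α | α) = ~1 = 0
α | β = 0 | 2/3 = 2/3
β & (α | β) = 2/3 & 2/3 = 2/3
α | β = 0 | 2/3 = 2/3
(β & (α | β)) & (α | β) = 2/3 & 2/3 = 2/3
α | β = 0 | 2/3 = 2/3
β | β = 2/3 | 2/3 = 2/3
~(β | β) = ~2/3 = 1/3
(α | β) -> ~(β | β) = 2/3 -> 1/3 = 2/3
((β & (α | β)) & (α | β)) | ((α | β) -> ~(β | β)) = 2/3 | 2/3 = 2/3
~~(α | α) | (((β & (α | β)) & (α | β)) | ((α | β) -> ~(β | β))) = 0 | 2/3 = 2/3
No assignment yields a value below 2/3, so this is the minimum.

2/3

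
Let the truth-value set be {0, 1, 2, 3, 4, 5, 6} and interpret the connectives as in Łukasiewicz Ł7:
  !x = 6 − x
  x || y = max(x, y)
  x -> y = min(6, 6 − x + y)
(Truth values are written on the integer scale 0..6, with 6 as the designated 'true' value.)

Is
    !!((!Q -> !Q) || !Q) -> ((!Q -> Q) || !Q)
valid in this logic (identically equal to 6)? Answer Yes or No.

No

Counterexample: take Q = 1.
!Q = !1 = 5
!Q = !1 = 5
!Q -> !Q = 5 -> 5 = 6
!Q = !1 = 5
(!Q -> !Q) || !Q = 6 || 5 = 6
!((!Q -> !Q) || !Q) = !6 = 0
!!((!Q -> !Q) || !Q) = !0 = 6
!Q = !1 = 5
!Q -> Q = 5 -> 1 = 2
!Q = !1 = 5
(!Q -> Q) || !Q = 2 || 5 = 5
!!((!Q -> !Q) || !Q) -> ((!Q -> Q) || !Q) = 6 -> 5 = 5
This gives 5 ≠ 6.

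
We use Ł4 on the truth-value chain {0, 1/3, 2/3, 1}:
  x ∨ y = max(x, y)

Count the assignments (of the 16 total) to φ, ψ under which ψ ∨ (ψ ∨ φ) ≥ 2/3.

12

φ = 0, ψ = 0 ↦ 0  <
φ = 0, ψ = 1/3 ↦ 1/3  <
φ = 0, ψ = 2/3 ↦ 2/3  ≥
φ = 0, ψ = 1 ↦ 1  ≥
φ = 1/3, ψ = 0 ↦ 1/3  <
φ = 1/3, ψ = 1/3 ↦ 1/3  <
φ = 1/3, ψ = 2/3 ↦ 2/3  ≥
φ = 1/3, ψ = 1 ↦ 1  ≥
φ = 2/3, ψ = 0 ↦ 2/3  ≥
φ = 2/3, ψ = 1/3 ↦ 2/3  ≥
φ = 2/3, ψ = 2/3 ↦ 2/3  ≥
φ = 2/3, ψ = 1 ↦ 1  ≥
φ = 1, ψ = 0 ↦ 1  ≥
φ = 1, ψ = 1/3 ↦ 1  ≥
φ = 1, ψ = 2/3 ↦ 1  ≥
φ = 1, ψ = 1 ↦ 1  ≥
So 12 of the 16 assignments meet the threshold.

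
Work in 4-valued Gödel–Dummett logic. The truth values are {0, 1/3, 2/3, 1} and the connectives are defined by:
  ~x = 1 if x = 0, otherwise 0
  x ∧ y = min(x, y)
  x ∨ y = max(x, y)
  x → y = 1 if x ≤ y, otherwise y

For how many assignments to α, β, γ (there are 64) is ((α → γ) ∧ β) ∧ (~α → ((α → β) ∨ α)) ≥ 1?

10

value 1: 10 assignments (counts)
value 2/3: 12 assignments
value 1/3: 17 assignments
value 0: 25 assignments
So 10 of the 64 assignments meet the threshold.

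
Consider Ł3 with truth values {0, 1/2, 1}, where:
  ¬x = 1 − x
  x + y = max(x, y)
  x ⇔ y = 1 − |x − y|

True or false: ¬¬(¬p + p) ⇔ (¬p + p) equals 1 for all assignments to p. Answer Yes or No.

Yes

p = 0 ↦ 1
p = 1/2 ↦ 1
p = 1 ↦ 1
Every assignment gives a value ≥ 1.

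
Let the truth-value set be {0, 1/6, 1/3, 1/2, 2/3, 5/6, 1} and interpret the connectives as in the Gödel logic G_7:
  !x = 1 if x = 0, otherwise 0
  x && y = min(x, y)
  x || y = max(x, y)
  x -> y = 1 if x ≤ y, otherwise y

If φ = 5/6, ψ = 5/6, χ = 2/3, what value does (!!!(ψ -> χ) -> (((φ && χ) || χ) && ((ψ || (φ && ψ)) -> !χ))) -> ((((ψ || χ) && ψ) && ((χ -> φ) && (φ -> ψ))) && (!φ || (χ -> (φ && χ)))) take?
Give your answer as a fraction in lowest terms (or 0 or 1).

ψ -> χ = 5/6 -> 2/3 = 2/3
!(ψ -> χ) = !2/3 = 0
!!(ψ -> χ) = !0 = 1
!!!(ψ -> χ) = !1 = 0
φ && χ = 5/6 && 2/3 = 2/3
(φ && χ) || χ = 2/3 || 2/3 = 2/3
φ && ψ = 5/6 && 5/6 = 5/6
ψ || (φ && ψ) = 5/6 || 5/6 = 5/6
!χ = !2/3 = 0
(ψ || (φ && ψ)) -> !χ = 5/6 -> 0 = 0
((φ && χ) || χ) && ((ψ || (φ && ψ)) -> !χ) = 2/3 && 0 = 0
!!!(ψ -> χ) -> (((φ && χ) || χ) && ((ψ || (φ && ψ)) -> !χ)) = 0 -> 0 = 1
ψ || χ = 5/6 || 2/3 = 5/6
(ψ || χ) && ψ = 5/6 && 5/6 = 5/6
χ -> φ = 2/3 -> 5/6 = 1
φ -> ψ = 5/6 -> 5/6 = 1
(χ -> φ) && (φ -> ψ) = 1 && 1 = 1
((ψ || χ) && ψ) && ((χ -> φ) && (φ -> ψ)) = 5/6 && 1 = 5/6
!φ = !5/6 = 0
φ && χ = 5/6 && 2/3 = 2/3
χ -> (φ && χ) = 2/3 -> 2/3 = 1
!φ || (χ -> (φ && χ)) = 0 || 1 = 1
(((ψ || χ) && ψ) && ((χ -> φ) && (φ -> ψ))) && (!φ || (χ -> (φ && χ))) = 5/6 && 1 = 5/6
(!!!(ψ -> χ) -> (((φ && χ) || χ) && ((ψ || (φ && ψ)) -> !χ))) -> ((((ψ || χ) && ψ) && ((χ -> φ) && (φ -> ψ))) && (!φ || (χ -> (φ && χ)))) = 1 -> 5/6 = 5/6

5/6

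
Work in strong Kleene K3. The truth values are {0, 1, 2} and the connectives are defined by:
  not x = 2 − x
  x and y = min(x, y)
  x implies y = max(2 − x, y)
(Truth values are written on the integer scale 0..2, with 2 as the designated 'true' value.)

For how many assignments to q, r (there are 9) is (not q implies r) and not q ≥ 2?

1

q = 0, r = 0 ↦ 0  <
q = 0, r = 1 ↦ 1  <
q = 0, r = 2 ↦ 2  ≥
q = 1, r = 0 ↦ 1  <
q = 1, r = 1 ↦ 1  <
q = 1, r = 2 ↦ 1  <
q = 2, r = 0 ↦ 0  <
q = 2, r = 1 ↦ 0  <
q = 2, r = 2 ↦ 0  <
So 1 of the 9 assignments meets the threshold.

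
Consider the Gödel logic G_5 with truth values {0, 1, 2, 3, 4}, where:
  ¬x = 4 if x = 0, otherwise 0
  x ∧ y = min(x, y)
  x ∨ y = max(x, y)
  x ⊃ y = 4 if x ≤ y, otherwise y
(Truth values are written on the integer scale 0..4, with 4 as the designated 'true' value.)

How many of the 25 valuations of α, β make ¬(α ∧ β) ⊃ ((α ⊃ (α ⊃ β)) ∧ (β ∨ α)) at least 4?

17

value 4: 17 assignments (counts)
value 3: 1 assignment
value 2: 1 assignment
value 1: 1 assignment
value 0: 5 assignments
So 17 of the 25 assignments meet the threshold.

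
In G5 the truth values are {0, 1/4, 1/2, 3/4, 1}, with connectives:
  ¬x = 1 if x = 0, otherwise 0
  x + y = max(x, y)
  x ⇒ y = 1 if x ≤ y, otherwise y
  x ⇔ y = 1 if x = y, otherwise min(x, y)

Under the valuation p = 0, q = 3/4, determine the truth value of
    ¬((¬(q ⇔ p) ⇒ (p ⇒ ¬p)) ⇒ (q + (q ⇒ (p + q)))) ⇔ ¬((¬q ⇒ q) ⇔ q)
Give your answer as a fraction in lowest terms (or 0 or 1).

1

q ⇔ p = 3/4 ⇔ 0 = 0
¬(q ⇔ p) = ¬0 = 1
¬p = ¬0 = 1
p ⇒ ¬p = 0 ⇒ 1 = 1
¬(q ⇔ p) ⇒ (p ⇒ ¬p) = 1 ⇒ 1 = 1
p + q = 0 + 3/4 = 3/4
q ⇒ (p + q) = 3/4 ⇒ 3/4 = 1
q + (q ⇒ (p + q)) = 3/4 + 1 = 1
(¬(q ⇔ p) ⇒ (p ⇒ ¬p)) ⇒ (q + (q ⇒ (p + q))) = 1 ⇒ 1 = 1
¬((¬(q ⇔ p) ⇒ (p ⇒ ¬p)) ⇒ (q + (q ⇒ (p + q)))) = ¬1 = 0
¬q = ¬3/4 = 0
¬q ⇒ q = 0 ⇒ 3/4 = 1
(¬q ⇒ q) ⇔ q = 1 ⇔ 3/4 = 3/4
¬((¬q ⇒ q) ⇔ q) = ¬3/4 = 0
¬((¬(q ⇔ p) ⇒ (p ⇒ ¬p)) ⇒ (q + (q ⇒ (p + q)))) ⇔ ¬((¬q ⇒ q) ⇔ q) = 0 ⇔ 0 = 1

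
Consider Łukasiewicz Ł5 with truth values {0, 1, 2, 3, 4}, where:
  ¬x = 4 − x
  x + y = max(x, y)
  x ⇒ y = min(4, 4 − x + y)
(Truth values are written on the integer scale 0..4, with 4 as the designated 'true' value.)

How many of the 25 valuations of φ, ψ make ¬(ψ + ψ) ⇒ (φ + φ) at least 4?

value 4: 15 assignments (counts)
value 3: 4 assignments
value 2: 3 assignments
value 1: 2 assignments
value 0: 1 assignment
So 15 of the 25 assignments meet the threshold.

15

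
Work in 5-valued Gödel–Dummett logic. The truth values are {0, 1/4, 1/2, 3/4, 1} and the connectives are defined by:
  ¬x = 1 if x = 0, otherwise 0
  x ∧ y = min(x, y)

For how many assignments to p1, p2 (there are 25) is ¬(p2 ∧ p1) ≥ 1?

9

value 1: 9 assignments (counts)
value 0: 16 assignments
So 9 of the 25 assignments meet the threshold.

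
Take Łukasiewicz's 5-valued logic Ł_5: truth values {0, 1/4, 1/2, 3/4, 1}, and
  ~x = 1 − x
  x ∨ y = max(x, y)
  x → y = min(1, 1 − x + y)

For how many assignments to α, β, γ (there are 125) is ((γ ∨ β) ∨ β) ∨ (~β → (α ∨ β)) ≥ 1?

97

value 1: 97 assignments (counts)
value 3/4: 13 assignments
value 1/2: 11 assignments
value 1/4: 3 assignments
value 0: 1 assignment
So 97 of the 125 assignments meet the threshold.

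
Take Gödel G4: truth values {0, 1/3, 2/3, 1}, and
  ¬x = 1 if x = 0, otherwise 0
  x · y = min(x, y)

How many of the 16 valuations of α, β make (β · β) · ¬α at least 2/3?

2

α = 0, β = 0 ↦ 0  <
α = 0, β = 1/3 ↦ 1/3  <
α = 0, β = 2/3 ↦ 2/3  ≥
α = 0, β = 1 ↦ 1  ≥
α = 1/3, β = 0 ↦ 0  <
α = 1/3, β = 1/3 ↦ 0  <
α = 1/3, β = 2/3 ↦ 0  <
α = 1/3, β = 1 ↦ 0  <
α = 2/3, β = 0 ↦ 0  <
α = 2/3, β = 1/3 ↦ 0  <
α = 2/3, β = 2/3 ↦ 0  <
α = 2/3, β = 1 ↦ 0  <
α = 1, β = 0 ↦ 0  <
α = 1, β = 1/3 ↦ 0  <
α = 1, β = 2/3 ↦ 0  <
α = 1, β = 1 ↦ 0  <
So 2 of the 16 assignments meet the threshold.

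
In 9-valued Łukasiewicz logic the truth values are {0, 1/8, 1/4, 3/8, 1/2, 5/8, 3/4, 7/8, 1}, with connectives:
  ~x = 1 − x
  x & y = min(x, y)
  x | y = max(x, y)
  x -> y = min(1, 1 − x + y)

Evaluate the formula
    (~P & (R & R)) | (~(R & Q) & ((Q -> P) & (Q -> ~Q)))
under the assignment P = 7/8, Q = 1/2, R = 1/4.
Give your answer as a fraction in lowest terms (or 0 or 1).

3/4

~P = ~7/8 = 1/8
R & R = 1/4 & 1/4 = 1/4
~P & (R & R) = 1/8 & 1/4 = 1/8
R & Q = 1/4 & 1/2 = 1/4
~(R & Q) = ~1/4 = 3/4
Q -> P = 1/2 -> 7/8 = 1
~Q = ~1/2 = 1/2
Q -> ~Q = 1/2 -> 1/2 = 1
(Q -> P) & (Q -> ~Q) = 1 & 1 = 1
~(R & Q) & ((Q -> P) & (Q -> ~Q)) = 3/4 & 1 = 3/4
(~P & (R & R)) | (~(R & Q) & ((Q -> P) & (Q -> ~Q))) = 1/8 | 3/4 = 3/4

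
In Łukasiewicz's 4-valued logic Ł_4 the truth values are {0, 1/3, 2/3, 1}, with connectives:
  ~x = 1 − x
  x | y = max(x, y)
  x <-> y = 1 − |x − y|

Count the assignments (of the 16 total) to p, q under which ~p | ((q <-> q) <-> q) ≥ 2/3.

p = 0, q = 0 ↦ 1  ≥
p = 0, q = 1/3 ↦ 1  ≥
p = 0, q = 2/3 ↦ 1  ≥
p = 0, q = 1 ↦ 1  ≥
p = 1/3, q = 0 ↦ 2/3  ≥
p = 1/3, q = 1/3 ↦ 2/3  ≥
p = 1/3, q = 2/3 ↦ 2/3  ≥
p = 1/3, q = 1 ↦ 1  ≥
p = 2/3, q = 0 ↦ 1/3  <
p = 2/3, q = 1/3 ↦ 1/3  <
p = 2/3, q = 2/3 ↦ 2/3  ≥
p = 2/3, q = 1 ↦ 1  ≥
p = 1, q = 0 ↦ 0  <
p = 1, q = 1/3 ↦ 1/3  <
p = 1, q = 2/3 ↦ 2/3  ≥
p = 1, q = 1 ↦ 1  ≥
So 12 of the 16 assignments meet the threshold.

12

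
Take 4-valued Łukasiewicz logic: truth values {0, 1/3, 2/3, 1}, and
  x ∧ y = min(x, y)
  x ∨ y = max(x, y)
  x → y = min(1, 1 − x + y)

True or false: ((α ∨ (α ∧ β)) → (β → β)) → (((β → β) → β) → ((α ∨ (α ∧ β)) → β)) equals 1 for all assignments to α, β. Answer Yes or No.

Yes

α = 0, β = 0 ↦ 1
α = 0, β = 1/3 ↦ 1
α = 0, β = 2/3 ↦ 1
α = 0, β = 1 ↦ 1
α = 1/3, β = 0 ↦ 1
α = 1/3, β = 1/3 ↦ 1
α = 1/3, β = 2/3 ↦ 1
α = 1/3, β = 1 ↦ 1
α = 2/3, β = 0 ↦ 1
α = 2/3, β = 1/3 ↦ 1
α = 2/3, β = 2/3 ↦ 1
α = 2/3, β = 1 ↦ 1
α = 1, β = 0 ↦ 1
α = 1, β = 1/3 ↦ 1
α = 1, β = 2/3 ↦ 1
α = 1, β = 1 ↦ 1
Every assignment gives a value ≥ 1.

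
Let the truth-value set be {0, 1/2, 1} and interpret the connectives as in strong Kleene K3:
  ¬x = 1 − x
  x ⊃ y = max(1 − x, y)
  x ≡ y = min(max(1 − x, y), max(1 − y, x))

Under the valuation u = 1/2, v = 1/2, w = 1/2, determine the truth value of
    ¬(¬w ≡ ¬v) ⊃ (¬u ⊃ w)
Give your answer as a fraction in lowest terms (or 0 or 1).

1/2

¬w = ¬1/2 = 1/2
¬v = ¬1/2 = 1/2
¬w ≡ ¬v = 1/2 ≡ 1/2 = 1/2
¬(¬w ≡ ¬v) = ¬1/2 = 1/2
¬u = ¬1/2 = 1/2
¬u ⊃ w = 1/2 ⊃ 1/2 = 1/2
¬(¬w ≡ ¬v) ⊃ (¬u ⊃ w) = 1/2 ⊃ 1/2 = 1/2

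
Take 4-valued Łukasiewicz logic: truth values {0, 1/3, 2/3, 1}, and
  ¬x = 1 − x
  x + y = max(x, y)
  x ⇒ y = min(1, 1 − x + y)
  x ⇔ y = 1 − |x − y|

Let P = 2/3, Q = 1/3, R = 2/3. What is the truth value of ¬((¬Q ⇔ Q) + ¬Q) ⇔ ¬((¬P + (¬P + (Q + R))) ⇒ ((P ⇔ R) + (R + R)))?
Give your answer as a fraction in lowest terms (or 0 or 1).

¬Q = ¬1/3 = 2/3
¬Q ⇔ Q = 2/3 ⇔ 1/3 = 2/3
¬Q = ¬1/3 = 2/3
(¬Q ⇔ Q) + ¬Q = 2/3 + 2/3 = 2/3
¬((¬Q ⇔ Q) + ¬Q) = ¬2/3 = 1/3
¬P = ¬2/3 = 1/3
¬P = ¬2/3 = 1/3
Q + R = 1/3 + 2/3 = 2/3
¬P + (Q + R) = 1/3 + 2/3 = 2/3
¬P + (¬P + (Q + R)) = 1/3 + 2/3 = 2/3
P ⇔ R = 2/3 ⇔ 2/3 = 1
R + R = 2/3 + 2/3 = 2/3
(P ⇔ R) + (R + R) = 1 + 2/3 = 1
(¬P + (¬P + (Q + R))) ⇒ ((P ⇔ R) + (R + R)) = 2/3 ⇒ 1 = 1
¬((¬P + (¬P + (Q + R))) ⇒ ((P ⇔ R) + (R + R))) = ¬1 = 0
¬((¬Q ⇔ Q) + ¬Q) ⇔ ¬((¬P + (¬P + (Q + R))) ⇒ ((P ⇔ R) + (R + R))) = 1/3 ⇔ 0 = 2/3

2/3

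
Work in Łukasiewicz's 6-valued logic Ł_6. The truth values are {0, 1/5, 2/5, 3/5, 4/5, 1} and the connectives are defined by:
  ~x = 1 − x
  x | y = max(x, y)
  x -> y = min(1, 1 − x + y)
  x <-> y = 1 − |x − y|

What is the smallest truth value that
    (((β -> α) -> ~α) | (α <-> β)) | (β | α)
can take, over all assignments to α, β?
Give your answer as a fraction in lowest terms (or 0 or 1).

3/5

Take α = 2/5, β = 0:
β -> α = 0 -> 2/5 = 1
~α = ~2/5 = 3/5
(β -> α) -> ~α = 1 -> 3/5 = 3/5
α <-> β = 2/5 <-> 0 = 3/5
((β -> α) -> ~α) | (α <-> β) = 3/5 | 3/5 = 3/5
β | α = 0 | 2/5 = 2/5
(((β -> α) -> ~α) | (α <-> β)) | (β | α) = 3/5 | 2/5 = 3/5
No assignment yields a value below 3/5, so this is the minimum.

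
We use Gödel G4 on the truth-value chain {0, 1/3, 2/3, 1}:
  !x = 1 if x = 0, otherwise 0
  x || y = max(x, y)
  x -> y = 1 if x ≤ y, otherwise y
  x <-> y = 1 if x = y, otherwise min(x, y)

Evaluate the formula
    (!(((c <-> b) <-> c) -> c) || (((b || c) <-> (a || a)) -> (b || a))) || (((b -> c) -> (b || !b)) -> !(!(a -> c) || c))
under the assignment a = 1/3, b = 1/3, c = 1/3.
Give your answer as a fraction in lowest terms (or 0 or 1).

1/3

c <-> b = 1/3 <-> 1/3 = 1
(c <-> b) <-> c = 1 <-> 1/3 = 1/3
((c <-> b) <-> c) -> c = 1/3 -> 1/3 = 1
!(((c <-> b) <-> c) -> c) = !1 = 0
b || c = 1/3 || 1/3 = 1/3
a || a = 1/3 || 1/3 = 1/3
(b || c) <-> (a || a) = 1/3 <-> 1/3 = 1
b || a = 1/3 || 1/3 = 1/3
((b || c) <-> (a || a)) -> (b || a) = 1 -> 1/3 = 1/3
!(((c <-> b) <-> c) -> c) || (((b || c) <-> (a || a)) -> (b || a)) = 0 || 1/3 = 1/3
b -> c = 1/3 -> 1/3 = 1
!b = !1/3 = 0
b || !b = 1/3 || 0 = 1/3
(b -> c) -> (b || !b) = 1 -> 1/3 = 1/3
a -> c = 1/3 -> 1/3 = 1
!(a -> c) = !1 = 0
!(a -> c) || c = 0 || 1/3 = 1/3
!(!(a -> c) || c) = !1/3 = 0
((b -> c) -> (b || !b)) -> !(!(a -> c) || c) = 1/3 -> 0 = 0
(!(((c <-> b) <-> c) -> c) || (((b || c) <-> (a || a)) -> (b || a))) || (((b -> c) -> (b || !b)) -> !(!(a -> c) || c)) = 1/3 || 0 = 1/3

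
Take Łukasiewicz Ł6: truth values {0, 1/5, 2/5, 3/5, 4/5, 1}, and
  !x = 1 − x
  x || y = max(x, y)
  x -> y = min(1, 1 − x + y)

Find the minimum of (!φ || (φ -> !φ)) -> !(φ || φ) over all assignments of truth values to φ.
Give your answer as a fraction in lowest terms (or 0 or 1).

Take φ = 2/5:
!φ = !2/5 = 3/5
!φ = !2/5 = 3/5
φ -> !φ = 2/5 -> 3/5 = 1
!φ || (φ -> !φ) = 3/5 || 1 = 1
φ || φ = 2/5 || 2/5 = 2/5
!(φ || φ) = !2/5 = 3/5
(!φ || (φ -> !φ)) -> !(φ || φ) = 1 -> 3/5 = 3/5
No assignment yields a value below 3/5, so this is the minimum.

3/5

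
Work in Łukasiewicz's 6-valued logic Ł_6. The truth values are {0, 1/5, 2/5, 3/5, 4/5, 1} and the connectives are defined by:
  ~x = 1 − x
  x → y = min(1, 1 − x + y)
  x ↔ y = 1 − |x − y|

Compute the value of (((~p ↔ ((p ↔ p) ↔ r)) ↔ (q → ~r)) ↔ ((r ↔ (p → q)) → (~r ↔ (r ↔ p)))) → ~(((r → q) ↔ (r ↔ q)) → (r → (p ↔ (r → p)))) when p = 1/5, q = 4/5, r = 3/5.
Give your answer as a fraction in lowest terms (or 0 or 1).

~p = ~1/5 = 4/5
p ↔ p = 1/5 ↔ 1/5 = 1
(p ↔ p) ↔ r = 1 ↔ 3/5 = 3/5
~p ↔ ((p ↔ p) ↔ r) = 4/5 ↔ 3/5 = 4/5
~r = ~3/5 = 2/5
q → ~r = 4/5 → 2/5 = 3/5
(~p ↔ ((p ↔ p) ↔ r)) ↔ (q → ~r) = 4/5 ↔ 3/5 = 4/5
p → q = 1/5 → 4/5 = 1
r ↔ (p → q) = 3/5 ↔ 1 = 3/5
~r = ~3/5 = 2/5
r ↔ p = 3/5 ↔ 1/5 = 3/5
~r ↔ (r ↔ p) = 2/5 ↔ 3/5 = 4/5
(r ↔ (p → q)) → (~r ↔ (r ↔ p)) = 3/5 → 4/5 = 1
((~p ↔ ((p ↔ p) ↔ r)) ↔ (q → ~r)) ↔ ((r ↔ (p → q)) → (~r ↔ (r ↔ p))) = 4/5 ↔ 1 = 4/5
r → q = 3/5 → 4/5 = 1
r ↔ q = 3/5 ↔ 4/5 = 4/5
(r → q) ↔ (r ↔ q) = 1 ↔ 4/5 = 4/5
r → p = 3/5 → 1/5 = 3/5
p ↔ (r → p) = 1/5 ↔ 3/5 = 3/5
r → (p ↔ (r → p)) = 3/5 → 3/5 = 1
((r → q) ↔ (r ↔ q)) → (r → (p ↔ (r → p))) = 4/5 → 1 = 1
~(((r → q) ↔ (r ↔ q)) → (r → (p ↔ (r → p)))) = ~1 = 0
(((~p ↔ ((p ↔ p) ↔ r)) ↔ (q → ~r)) ↔ ((r ↔ (p → q)) → (~r ↔ (r ↔ p)))) → ~(((r → q) ↔ (r ↔ q)) → (r → (p ↔ (r → p)))) = 4/5 → 0 = 1/5

1/5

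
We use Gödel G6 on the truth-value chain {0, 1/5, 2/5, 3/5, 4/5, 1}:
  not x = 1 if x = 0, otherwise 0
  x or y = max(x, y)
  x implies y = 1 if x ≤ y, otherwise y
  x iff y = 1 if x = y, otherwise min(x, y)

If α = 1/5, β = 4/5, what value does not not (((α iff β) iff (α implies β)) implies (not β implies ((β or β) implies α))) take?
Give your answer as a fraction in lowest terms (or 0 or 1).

1

α iff β = 1/5 iff 4/5 = 1/5
α implies β = 1/5 implies 4/5 = 1
(α iff β) iff (α implies β) = 1/5 iff 1 = 1/5
not β = not 4/5 = 0
β or β = 4/5 or 4/5 = 4/5
(β or β) implies α = 4/5 implies 1/5 = 1/5
not β implies ((β or β) implies α) = 0 implies 1/5 = 1
((α iff β) iff (α implies β)) implies (not β implies ((β or β) implies α)) = 1/5 implies 1 = 1
not (((α iff β) iff (α implies β)) implies (not β implies ((β or β) implies α))) = not 1 = 0
not not (((α iff β) iff (α implies β)) implies (not β implies ((β or β) implies α))) = not 0 = 1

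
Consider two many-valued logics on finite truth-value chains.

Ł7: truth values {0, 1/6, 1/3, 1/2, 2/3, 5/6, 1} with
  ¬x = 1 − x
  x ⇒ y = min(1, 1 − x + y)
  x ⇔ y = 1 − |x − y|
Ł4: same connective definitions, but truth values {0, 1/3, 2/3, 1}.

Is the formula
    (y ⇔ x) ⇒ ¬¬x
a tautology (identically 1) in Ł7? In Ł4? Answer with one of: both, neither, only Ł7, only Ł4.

In Ł7: at x = 0, y = 0 the value is 0 — not a tautology.
In Ł4: at x = 0, y = 0 the value is 0 — not a tautology.

neither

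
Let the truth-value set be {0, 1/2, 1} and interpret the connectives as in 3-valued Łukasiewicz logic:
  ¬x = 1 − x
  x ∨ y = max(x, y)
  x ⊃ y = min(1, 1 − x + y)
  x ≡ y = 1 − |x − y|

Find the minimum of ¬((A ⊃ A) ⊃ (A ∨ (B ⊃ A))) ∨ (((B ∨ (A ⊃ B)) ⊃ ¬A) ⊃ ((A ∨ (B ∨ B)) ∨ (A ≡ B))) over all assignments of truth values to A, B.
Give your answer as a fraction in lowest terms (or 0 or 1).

Take A = 0, B = 1/2:
A ⊃ A = 0 ⊃ 0 = 1
B ⊃ A = 1/2 ⊃ 0 = 1/2
A ∨ (B ⊃ A) = 0 ∨ 1/2 = 1/2
(A ⊃ A) ⊃ (A ∨ (B ⊃ A)) = 1 ⊃ 1/2 = 1/2
¬((A ⊃ A) ⊃ (A ∨ (B ⊃ A))) = ¬1/2 = 1/2
A ⊃ B = 0 ⊃ 1/2 = 1
B ∨ (A ⊃ B) = 1/2 ∨ 1 = 1
¬A = ¬0 = 1
(B ∨ (A ⊃ B)) ⊃ ¬A = 1 ⊃ 1 = 1
B ∨ B = 1/2 ∨ 1/2 = 1/2
A ∨ (B ∨ B) = 0 ∨ 1/2 = 1/2
A ≡ B = 0 ≡ 1/2 = 1/2
(A ∨ (B ∨ B)) ∨ (A ≡ B) = 1/2 ∨ 1/2 = 1/2
((B ∨ (A ⊃ B)) ⊃ ¬A) ⊃ ((A ∨ (B ∨ B)) ∨ (A ≡ B)) = 1 ⊃ 1/2 = 1/2
¬((A ⊃ A) ⊃ (A ∨ (B ⊃ A))) ∨ (((B ∨ (A ⊃ B)) ⊃ ¬A) ⊃ ((A ∨ (B ∨ B)) ∨ (A ≡ B))) = 1/2 ∨ 1/2 = 1/2
No assignment yields a value below 1/2, so this is the minimum.

1/2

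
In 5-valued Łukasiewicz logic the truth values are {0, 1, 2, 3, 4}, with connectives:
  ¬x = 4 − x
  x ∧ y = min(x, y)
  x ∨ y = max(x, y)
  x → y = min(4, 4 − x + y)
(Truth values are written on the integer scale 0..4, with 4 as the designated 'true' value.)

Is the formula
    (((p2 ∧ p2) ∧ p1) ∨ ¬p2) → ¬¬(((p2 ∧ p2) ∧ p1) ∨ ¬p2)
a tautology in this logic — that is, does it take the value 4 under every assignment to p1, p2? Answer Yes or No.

At p1 = 2, p2 = 4, for instance:
p2 ∧ p2 = 4 ∧ 4 = 4
(p2 ∧ p2) ∧ p1 = 4 ∧ 2 = 2
¬p2 = ¬4 = 0
((p2 ∧ p2) ∧ p1) ∨ ¬p2 = 2 ∨ 0 = 2
¬(((p2 ∧ p2) ∧ p1) ∨ ¬p2) = ¬2 = 2
¬¬(((p2 ∧ p2) ∧ p1) ∨ ¬p2) = ¬2 = 2
(((p2 ∧ p2) ∧ p1) ∨ ¬p2) → ¬¬(((p2 ∧ p2) ∧ p1) ∨ ¬p2) = 2 → 2 = 4
and checking the remaining 24 assignments likewise gives ≥ 4 in every case.

Yes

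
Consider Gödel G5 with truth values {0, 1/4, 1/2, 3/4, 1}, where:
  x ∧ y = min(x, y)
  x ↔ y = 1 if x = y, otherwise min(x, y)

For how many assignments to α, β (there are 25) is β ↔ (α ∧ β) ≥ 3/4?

16

value 1: 15 assignments (counts)
value 3/4: 1 assignment (counts)
value 1/2: 2 assignments
value 1/4: 3 assignments
value 0: 4 assignments
So 16 of the 25 assignments meet the threshold.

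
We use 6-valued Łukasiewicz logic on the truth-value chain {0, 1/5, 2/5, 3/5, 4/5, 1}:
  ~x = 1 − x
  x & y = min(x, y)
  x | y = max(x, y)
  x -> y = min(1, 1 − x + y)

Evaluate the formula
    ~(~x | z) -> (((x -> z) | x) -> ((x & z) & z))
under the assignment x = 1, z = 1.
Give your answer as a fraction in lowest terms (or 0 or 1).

~x = ~1 = 0
~x | z = 0 | 1 = 1
~(~x | z) = ~1 = 0
x -> z = 1 -> 1 = 1
(x -> z) | x = 1 | 1 = 1
x & z = 1 & 1 = 1
(x & z) & z = 1 & 1 = 1
((x -> z) | x) -> ((x & z) & z) = 1 -> 1 = 1
~(~x | z) -> (((x -> z) | x) -> ((x & z) & z)) = 0 -> 1 = 1

1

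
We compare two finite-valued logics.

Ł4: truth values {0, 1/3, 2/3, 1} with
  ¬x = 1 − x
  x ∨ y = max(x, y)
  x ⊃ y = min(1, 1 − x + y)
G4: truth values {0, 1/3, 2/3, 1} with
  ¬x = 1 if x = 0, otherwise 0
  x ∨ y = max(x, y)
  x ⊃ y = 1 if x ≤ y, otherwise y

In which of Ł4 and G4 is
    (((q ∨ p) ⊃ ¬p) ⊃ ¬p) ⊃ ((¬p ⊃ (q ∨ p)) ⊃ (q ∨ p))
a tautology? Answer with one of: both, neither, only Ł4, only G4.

only Ł4

In Ł4: every assignment gives 1 — tautology.
In G4: at p = 1/3, q = 0 the value is 1/3 — not a tautology.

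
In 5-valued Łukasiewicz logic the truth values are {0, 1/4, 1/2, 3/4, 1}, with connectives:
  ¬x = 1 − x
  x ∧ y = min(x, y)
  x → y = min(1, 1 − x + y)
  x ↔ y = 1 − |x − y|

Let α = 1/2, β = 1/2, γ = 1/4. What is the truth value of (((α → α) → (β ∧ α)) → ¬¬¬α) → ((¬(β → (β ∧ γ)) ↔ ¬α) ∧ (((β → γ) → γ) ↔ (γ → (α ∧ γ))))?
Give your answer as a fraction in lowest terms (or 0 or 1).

α → α = 1/2 → 1/2 = 1
β ∧ α = 1/2 ∧ 1/2 = 1/2
(α → α) → (β ∧ α) = 1 → 1/2 = 1/2
¬α = ¬1/2 = 1/2
¬¬α = ¬1/2 = 1/2
¬¬¬α = ¬1/2 = 1/2
((α → α) → (β ∧ α)) → ¬¬¬α = 1/2 → 1/2 = 1
β ∧ γ = 1/2 ∧ 1/4 = 1/4
β → (β ∧ γ) = 1/2 → 1/4 = 3/4
¬(β → (β ∧ γ)) = ¬3/4 = 1/4
¬α = ¬1/2 = 1/2
¬(β → (β ∧ γ)) ↔ ¬α = 1/4 ↔ 1/2 = 3/4
β → γ = 1/2 → 1/4 = 3/4
(β → γ) → γ = 3/4 → 1/4 = 1/2
α ∧ γ = 1/2 ∧ 1/4 = 1/4
γ → (α ∧ γ) = 1/4 → 1/4 = 1
((β → γ) → γ) ↔ (γ → (α ∧ γ)) = 1/2 ↔ 1 = 1/2
(¬(β → (β ∧ γ)) ↔ ¬α) ∧ (((β → γ) → γ) ↔ (γ → (α ∧ γ))) = 3/4 ∧ 1/2 = 1/2
(((α → α) → (β ∧ α)) → ¬¬¬α) → ((¬(β → (β ∧ γ)) ↔ ¬α) ∧ (((β → γ) → γ) ↔ (γ → (α ∧ γ)))) = 1 → 1/2 = 1/2

1/2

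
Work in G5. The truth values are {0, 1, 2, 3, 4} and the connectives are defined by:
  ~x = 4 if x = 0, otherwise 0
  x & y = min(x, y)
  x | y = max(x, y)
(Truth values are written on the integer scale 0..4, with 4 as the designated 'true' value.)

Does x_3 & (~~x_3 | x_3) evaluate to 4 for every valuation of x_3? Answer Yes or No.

No

Counterexample: take x_3 = 0.
~x_3 = ~0 = 4
~~x_3 = ~4 = 0
~~x_3 | x_3 = 0 | 0 = 0
x_3 & (~~x_3 | x_3) = 0 & 0 = 0
This gives 0 ≠ 4.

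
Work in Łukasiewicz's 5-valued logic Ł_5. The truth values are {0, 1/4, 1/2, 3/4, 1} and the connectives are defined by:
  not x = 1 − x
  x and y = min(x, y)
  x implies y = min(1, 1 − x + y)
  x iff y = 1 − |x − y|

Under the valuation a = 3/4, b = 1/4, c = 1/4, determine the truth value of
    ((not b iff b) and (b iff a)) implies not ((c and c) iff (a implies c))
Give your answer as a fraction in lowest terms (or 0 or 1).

not b = not 1/4 = 3/4
not b iff b = 3/4 iff 1/4 = 1/2
b iff a = 1/4 iff 3/4 = 1/2
(not b iff b) and (b iff a) = 1/2 and 1/2 = 1/2
c and c = 1/4 and 1/4 = 1/4
a implies c = 3/4 implies 1/4 = 1/2
(c and c) iff (a implies c) = 1/4 iff 1/2 = 3/4
not ((c and c) iff (a implies c)) = not 3/4 = 1/4
((not b iff b) and (b iff a)) implies not ((c and c) iff (a implies c)) = 1/2 implies 1/4 = 3/4

3/4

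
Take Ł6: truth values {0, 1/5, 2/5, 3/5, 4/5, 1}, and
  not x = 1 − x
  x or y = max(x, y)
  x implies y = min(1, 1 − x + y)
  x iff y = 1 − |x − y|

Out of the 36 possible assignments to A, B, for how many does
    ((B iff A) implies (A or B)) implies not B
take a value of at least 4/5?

value 1: 11 assignments (counts)
value 4/5: 6 assignments (counts)
value 3/5: 3 assignments
value 2/5: 5 assignments
value 1/5: 5 assignments
value 0: 6 assignments
So 17 of the 36 assignments meet the threshold.

17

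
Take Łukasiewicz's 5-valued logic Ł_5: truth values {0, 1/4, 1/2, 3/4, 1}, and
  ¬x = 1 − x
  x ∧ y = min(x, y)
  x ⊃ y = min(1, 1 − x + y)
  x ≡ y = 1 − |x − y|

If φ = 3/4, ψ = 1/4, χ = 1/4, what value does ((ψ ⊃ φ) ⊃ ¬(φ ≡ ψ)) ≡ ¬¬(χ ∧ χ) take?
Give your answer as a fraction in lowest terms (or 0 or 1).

ψ ⊃ φ = 1/4 ⊃ 3/4 = 1
φ ≡ ψ = 3/4 ≡ 1/4 = 1/2
¬(φ ≡ ψ) = ¬1/2 = 1/2
(ψ ⊃ φ) ⊃ ¬(φ ≡ ψ) = 1 ⊃ 1/2 = 1/2
χ ∧ χ = 1/4 ∧ 1/4 = 1/4
¬(χ ∧ χ) = ¬1/4 = 3/4
¬¬(χ ∧ χ) = ¬3/4 = 1/4
((ψ ⊃ φ) ⊃ ¬(φ ≡ ψ)) ≡ ¬¬(χ ∧ χ) = 1/2 ≡ 1/4 = 3/4

3/4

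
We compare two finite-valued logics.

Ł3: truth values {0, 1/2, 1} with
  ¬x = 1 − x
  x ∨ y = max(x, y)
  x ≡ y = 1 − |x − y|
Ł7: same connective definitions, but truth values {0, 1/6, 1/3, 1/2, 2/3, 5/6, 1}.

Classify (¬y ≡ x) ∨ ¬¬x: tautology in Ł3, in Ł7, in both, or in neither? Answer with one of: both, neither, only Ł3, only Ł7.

In Ł3: at x = 0, y = 0 the value is 0 — not a tautology.
In Ł7: at x = 0, y = 0 the value is 0 — not a tautology.

neither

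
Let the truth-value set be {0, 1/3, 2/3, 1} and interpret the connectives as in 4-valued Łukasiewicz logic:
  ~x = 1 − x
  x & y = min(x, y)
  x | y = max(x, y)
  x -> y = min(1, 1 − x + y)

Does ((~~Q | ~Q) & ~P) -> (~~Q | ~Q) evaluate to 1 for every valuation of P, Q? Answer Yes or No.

Yes

P = 0, Q = 0 ↦ 1
P = 0, Q = 1/3 ↦ 1
P = 0, Q = 2/3 ↦ 1
P = 0, Q = 1 ↦ 1
P = 1/3, Q = 0 ↦ 1
P = 1/3, Q = 1/3 ↦ 1
P = 1/3, Q = 2/3 ↦ 1
P = 1/3, Q = 1 ↦ 1
P = 2/3, Q = 0 ↦ 1
P = 2/3, Q = 1/3 ↦ 1
P = 2/3, Q = 2/3 ↦ 1
P = 2/3, Q = 1 ↦ 1
P = 1, Q = 0 ↦ 1
P = 1, Q = 1/3 ↦ 1
P = 1, Q = 2/3 ↦ 1
P = 1, Q = 1 ↦ 1
Every assignment gives a value ≥ 1.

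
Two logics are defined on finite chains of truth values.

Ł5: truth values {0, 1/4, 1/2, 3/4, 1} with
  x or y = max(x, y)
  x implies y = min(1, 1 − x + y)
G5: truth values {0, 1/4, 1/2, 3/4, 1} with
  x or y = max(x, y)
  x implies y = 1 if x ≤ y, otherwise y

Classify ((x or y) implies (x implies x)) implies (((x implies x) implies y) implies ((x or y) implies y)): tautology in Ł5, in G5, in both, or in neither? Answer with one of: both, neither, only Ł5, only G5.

both

In Ł5: every assignment gives 1 — tautology.
In G5: every assignment gives 1 — tautology.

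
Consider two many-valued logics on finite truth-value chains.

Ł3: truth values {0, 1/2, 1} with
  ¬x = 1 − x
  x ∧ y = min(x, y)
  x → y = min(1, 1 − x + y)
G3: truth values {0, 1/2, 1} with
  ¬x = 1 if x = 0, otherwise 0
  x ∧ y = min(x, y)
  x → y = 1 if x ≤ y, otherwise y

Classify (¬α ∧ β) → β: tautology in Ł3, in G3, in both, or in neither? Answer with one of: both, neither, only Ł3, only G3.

In Ł3: every assignment gives 1 — tautology.
In G3: every assignment gives 1 — tautology.

both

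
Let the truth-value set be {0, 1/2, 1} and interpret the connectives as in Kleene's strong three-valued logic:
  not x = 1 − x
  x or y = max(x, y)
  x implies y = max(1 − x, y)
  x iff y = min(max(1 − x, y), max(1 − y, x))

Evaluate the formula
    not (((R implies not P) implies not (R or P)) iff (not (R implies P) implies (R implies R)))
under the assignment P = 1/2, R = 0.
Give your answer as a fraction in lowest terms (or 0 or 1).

not P = not 1/2 = 1/2
R implies not P = 0 implies 1/2 = 1
R or P = 0 or 1/2 = 1/2
not (R or P) = not 1/2 = 1/2
(R implies not P) implies not (R or P) = 1 implies 1/2 = 1/2
R implies P = 0 implies 1/2 = 1
not (R implies P) = not 1 = 0
R implies R = 0 implies 0 = 1
not (R implies P) implies (R implies R) = 0 implies 1 = 1
((R implies not P) implies not (R or P)) iff (not (R implies P) implies (R implies R)) = 1/2 iff 1 = 1/2
not (((R implies not P) implies not (R or P)) iff (not (R implies P) implies (R implies R))) = not 1/2 = 1/2

1/2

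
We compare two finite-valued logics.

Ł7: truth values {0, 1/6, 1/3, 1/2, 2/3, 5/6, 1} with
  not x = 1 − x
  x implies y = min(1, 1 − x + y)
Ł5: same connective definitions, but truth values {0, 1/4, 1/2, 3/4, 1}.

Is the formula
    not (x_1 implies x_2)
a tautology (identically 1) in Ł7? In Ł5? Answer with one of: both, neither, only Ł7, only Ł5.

neither

In Ł7: at x_1 = 0, x_2 = 0 the value is 0 — not a tautology.
In Ł5: at x_1 = 0, x_2 = 0 the value is 0 — not a tautology.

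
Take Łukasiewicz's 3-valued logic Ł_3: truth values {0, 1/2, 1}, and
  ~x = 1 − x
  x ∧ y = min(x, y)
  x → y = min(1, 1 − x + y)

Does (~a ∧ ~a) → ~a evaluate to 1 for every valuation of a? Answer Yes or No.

Yes

a = 0 ↦ 1
a = 1/2 ↦ 1
a = 1 ↦ 1
Every assignment gives a value ≥ 1.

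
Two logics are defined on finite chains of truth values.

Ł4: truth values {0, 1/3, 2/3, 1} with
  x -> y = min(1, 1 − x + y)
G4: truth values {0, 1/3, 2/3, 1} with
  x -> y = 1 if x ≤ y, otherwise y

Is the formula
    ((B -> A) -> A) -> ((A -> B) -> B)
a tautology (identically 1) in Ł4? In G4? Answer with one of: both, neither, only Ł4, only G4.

only Ł4

In Ł4: every assignment gives 1 — tautology.
In G4: at A = 0, B = 1/3 the value is 1/3 — not a tautology.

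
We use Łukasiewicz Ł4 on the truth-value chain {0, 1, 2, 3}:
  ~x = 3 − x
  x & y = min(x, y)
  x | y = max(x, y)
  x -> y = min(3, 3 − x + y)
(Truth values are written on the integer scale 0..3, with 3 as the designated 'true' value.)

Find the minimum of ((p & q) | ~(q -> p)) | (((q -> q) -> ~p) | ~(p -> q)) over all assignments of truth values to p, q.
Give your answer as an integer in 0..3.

1

Take p = 2, q = 1:
p & q = 2 & 1 = 1
q -> p = 1 -> 2 = 3
~(q -> p) = ~3 = 0
(p & q) | ~(q -> p) = 1 | 0 = 1
q -> q = 1 -> 1 = 3
~p = ~2 = 1
(q -> q) -> ~p = 3 -> 1 = 1
p -> q = 2 -> 1 = 2
~(p -> q) = ~2 = 1
((q -> q) -> ~p) | ~(p -> q) = 1 | 1 = 1
((p & q) | ~(q -> p)) | (((q -> q) -> ~p) | ~(p -> q)) = 1 | 1 = 1
No assignment yields a value below 1, so this is the minimum.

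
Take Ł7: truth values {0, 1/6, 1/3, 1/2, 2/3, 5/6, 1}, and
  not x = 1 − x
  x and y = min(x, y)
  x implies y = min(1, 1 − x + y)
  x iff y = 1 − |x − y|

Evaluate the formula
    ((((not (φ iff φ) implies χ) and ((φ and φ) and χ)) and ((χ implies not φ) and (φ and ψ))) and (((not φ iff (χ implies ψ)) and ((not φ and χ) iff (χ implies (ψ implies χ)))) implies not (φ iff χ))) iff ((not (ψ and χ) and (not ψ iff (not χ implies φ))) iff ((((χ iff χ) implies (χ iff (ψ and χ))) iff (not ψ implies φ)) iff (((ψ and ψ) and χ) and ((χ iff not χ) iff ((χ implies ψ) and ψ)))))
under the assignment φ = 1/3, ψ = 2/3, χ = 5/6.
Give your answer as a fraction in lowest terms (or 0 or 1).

φ iff φ = 1/3 iff 1/3 = 1
not (φ iff φ) = not 1 = 0
not (φ iff φ) implies χ = 0 implies 5/6 = 1
φ and φ = 1/3 and 1/3 = 1/3
(φ and φ) and χ = 1/3 and 5/6 = 1/3
(not (φ iff φ) implies χ) and ((φ and φ) and χ) = 1 and 1/3 = 1/3
not φ = not 1/3 = 2/3
χ implies not φ = 5/6 implies 2/3 = 5/6
φ and ψ = 1/3 and 2/3 = 1/3
(χ implies not φ) and (φ and ψ) = 5/6 and 1/3 = 1/3
((not (φ iff φ) implies χ) and ((φ and φ) and χ)) and ((χ implies not φ) and (φ and ψ)) = 1/3 and 1/3 = 1/3
not φ = not 1/3 = 2/3
χ implies ψ = 5/6 implies 2/3 = 5/6
not φ iff (χ implies ψ) = 2/3 iff 5/6 = 5/6
not φ = not 1/3 = 2/3
not φ and χ = 2/3 and 5/6 = 2/3
ψ implies χ = 2/3 implies 5/6 = 1
χ implies (ψ implies χ) = 5/6 implies 1 = 1
(not φ and χ) iff (χ implies (ψ implies χ)) = 2/3 iff 1 = 2/3
(not φ iff (χ implies ψ)) and ((not φ and χ) iff (χ implies (ψ implies χ))) = 5/6 and 2/3 = 2/3
φ iff χ = 1/3 iff 5/6 = 1/2
not (φ iff χ) = not 1/2 = 1/2
((not φ iff (χ implies ψ)) and ((not φ and χ) iff (χ implies (ψ implies χ)))) implies not (φ iff χ) = 2/3 implies 1/2 = 5/6
(((not (φ iff φ) implies χ) and ((φ and φ) and χ)) and ((χ implies not φ) and (φ and ψ))) and (((not φ iff (χ implies ψ)) and ((not φ and χ) iff (χ implies (ψ implies χ)))) implies not (φ iff χ)) = 1/3 and 5/6 = 1/3
ψ and χ = 2/3 and 5/6 = 2/3
not (ψ and χ) = not 2/3 = 1/3
not ψ = not 2/3 = 1/3
not χ = not 5/6 = 1/6
not χ implies φ = 1/6 implies 1/3 = 1
not ψ iff (not χ implies φ) = 1/3 iff 1 = 1/3
not (ψ and χ) and (not ψ iff (not χ implies φ)) = 1/3 and 1/3 = 1/3
χ iff χ = 5/6 iff 5/6 = 1
ψ and χ = 2/3 and 5/6 = 2/3
χ iff (ψ and χ) = 5/6 iff 2/3 = 5/6
(χ iff χ) implies (χ iff (ψ and χ)) = 1 implies 5/6 = 5/6
not ψ = not 2/3 = 1/3
not ψ implies φ = 1/3 implies 1/3 = 1
((χ iff χ) implies (χ iff (ψ and χ))) iff (not ψ implies φ) = 5/6 iff 1 = 5/6
ψ and ψ = 2/3 and 2/3 = 2/3
(ψ and ψ) and χ = 2/3 and 5/6 = 2/3
not χ = not 5/6 = 1/6
χ iff not χ = 5/6 iff 1/6 = 1/3
χ implies ψ = 5/6 implies 2/3 = 5/6
(χ implies ψ) and ψ = 5/6 and 2/3 = 2/3
(χ iff not χ) iff ((χ implies ψ) and ψ) = 1/3 iff 2/3 = 2/3
((ψ and ψ) and χ) and ((χ iff not χ) iff ((χ implies ψ) and ψ)) = 2/3 and 2/3 = 2/3
(((χ iff χ) implies (χ iff (ψ and χ))) iff (not ψ implies φ)) iff (((ψ and ψ) and χ) and ((χ iff not χ) iff ((χ implies ψ) and ψ))) = 5/6 iff 2/3 = 5/6
(not (ψ and χ) and (not ψ iff (not χ implies φ))) iff ((((χ iff χ) implies (χ iff (ψ and χ))) iff (not ψ implies φ)) iff (((ψ and ψ) and χ) and ((χ iff not χ) iff ((χ implies ψ) and ψ)))) = 1/3 iff 5/6 = 1/2
((((not (φ iff φ) implies χ) and ((φ and φ) and χ)) and ((χ implies not φ) and (φ and ψ))) and (((not φ iff (χ implies ψ)) and ((not φ and χ) iff (χ implies (ψ implies χ)))) implies not (φ iff χ))) iff ((not (ψ and χ) and (not ψ iff (not χ implies φ))) iff ((((χ iff χ) implies (χ iff (ψ and χ))) iff (not ψ implies φ)) iff (((ψ and ψ) and χ) and ((χ iff not χ) iff ((χ implies ψ) and ψ))))) = 1/3 iff 1/2 = 5/6

5/6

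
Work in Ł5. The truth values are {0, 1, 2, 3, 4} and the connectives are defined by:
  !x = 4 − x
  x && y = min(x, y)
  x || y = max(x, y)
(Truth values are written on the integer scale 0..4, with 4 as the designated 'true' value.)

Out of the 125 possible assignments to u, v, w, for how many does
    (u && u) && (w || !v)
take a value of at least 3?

value 4: 9 assignments (counts)
value 3: 23 assignments (counts)
value 2: 31 assignments
value 1: 33 assignments
value 0: 29 assignments
So 32 of the 125 assignments meet the threshold.

32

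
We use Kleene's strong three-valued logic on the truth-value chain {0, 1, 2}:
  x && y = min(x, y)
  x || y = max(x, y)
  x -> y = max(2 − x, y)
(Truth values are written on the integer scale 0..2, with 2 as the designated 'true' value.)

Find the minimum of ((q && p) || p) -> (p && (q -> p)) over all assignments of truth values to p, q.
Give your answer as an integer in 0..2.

1

Take p = 1, q = 0:
q && p = 0 && 1 = 0
(q && p) || p = 0 || 1 = 1
q -> p = 0 -> 1 = 2
p && (q -> p) = 1 && 2 = 1
((q && p) || p) -> (p && (q -> p)) = 1 -> 1 = 1
No assignment yields a value below 1, so this is the minimum.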